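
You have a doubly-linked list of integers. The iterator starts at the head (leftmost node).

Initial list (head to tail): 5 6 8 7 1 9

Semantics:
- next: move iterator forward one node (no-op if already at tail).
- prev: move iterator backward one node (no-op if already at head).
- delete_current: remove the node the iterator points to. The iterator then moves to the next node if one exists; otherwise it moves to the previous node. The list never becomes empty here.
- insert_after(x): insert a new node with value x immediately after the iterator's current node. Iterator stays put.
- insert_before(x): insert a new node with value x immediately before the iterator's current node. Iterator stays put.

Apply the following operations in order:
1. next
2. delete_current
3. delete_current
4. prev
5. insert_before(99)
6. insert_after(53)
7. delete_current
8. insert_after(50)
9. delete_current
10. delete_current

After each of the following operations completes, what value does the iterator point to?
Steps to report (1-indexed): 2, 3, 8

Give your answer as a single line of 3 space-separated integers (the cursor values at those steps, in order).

Answer: 8 7 53

Derivation:
After 1 (next): list=[5, 6, 8, 7, 1, 9] cursor@6
After 2 (delete_current): list=[5, 8, 7, 1, 9] cursor@8
After 3 (delete_current): list=[5, 7, 1, 9] cursor@7
After 4 (prev): list=[5, 7, 1, 9] cursor@5
After 5 (insert_before(99)): list=[99, 5, 7, 1, 9] cursor@5
After 6 (insert_after(53)): list=[99, 5, 53, 7, 1, 9] cursor@5
After 7 (delete_current): list=[99, 53, 7, 1, 9] cursor@53
After 8 (insert_after(50)): list=[99, 53, 50, 7, 1, 9] cursor@53
After 9 (delete_current): list=[99, 50, 7, 1, 9] cursor@50
After 10 (delete_current): list=[99, 7, 1, 9] cursor@7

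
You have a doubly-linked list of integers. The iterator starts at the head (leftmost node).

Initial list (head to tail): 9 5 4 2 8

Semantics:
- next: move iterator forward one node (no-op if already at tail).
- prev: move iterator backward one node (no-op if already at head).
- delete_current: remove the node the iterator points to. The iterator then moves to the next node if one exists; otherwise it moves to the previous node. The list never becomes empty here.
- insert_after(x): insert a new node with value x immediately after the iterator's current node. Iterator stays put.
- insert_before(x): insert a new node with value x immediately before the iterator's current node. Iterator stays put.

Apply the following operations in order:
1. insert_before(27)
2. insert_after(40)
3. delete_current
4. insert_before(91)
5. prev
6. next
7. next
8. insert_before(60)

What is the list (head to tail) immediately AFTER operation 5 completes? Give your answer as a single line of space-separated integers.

After 1 (insert_before(27)): list=[27, 9, 5, 4, 2, 8] cursor@9
After 2 (insert_after(40)): list=[27, 9, 40, 5, 4, 2, 8] cursor@9
After 3 (delete_current): list=[27, 40, 5, 4, 2, 8] cursor@40
After 4 (insert_before(91)): list=[27, 91, 40, 5, 4, 2, 8] cursor@40
After 5 (prev): list=[27, 91, 40, 5, 4, 2, 8] cursor@91

Answer: 27 91 40 5 4 2 8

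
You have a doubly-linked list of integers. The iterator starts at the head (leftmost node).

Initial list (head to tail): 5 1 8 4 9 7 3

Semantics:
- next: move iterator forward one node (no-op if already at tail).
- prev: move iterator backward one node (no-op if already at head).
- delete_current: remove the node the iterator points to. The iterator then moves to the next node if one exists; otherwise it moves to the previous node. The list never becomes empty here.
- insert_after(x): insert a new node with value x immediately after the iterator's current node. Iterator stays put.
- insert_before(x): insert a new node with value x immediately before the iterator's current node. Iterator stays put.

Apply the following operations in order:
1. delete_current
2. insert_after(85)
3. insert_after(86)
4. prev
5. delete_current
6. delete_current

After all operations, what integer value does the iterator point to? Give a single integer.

Answer: 85

Derivation:
After 1 (delete_current): list=[1, 8, 4, 9, 7, 3] cursor@1
After 2 (insert_after(85)): list=[1, 85, 8, 4, 9, 7, 3] cursor@1
After 3 (insert_after(86)): list=[1, 86, 85, 8, 4, 9, 7, 3] cursor@1
After 4 (prev): list=[1, 86, 85, 8, 4, 9, 7, 3] cursor@1
After 5 (delete_current): list=[86, 85, 8, 4, 9, 7, 3] cursor@86
After 6 (delete_current): list=[85, 8, 4, 9, 7, 3] cursor@85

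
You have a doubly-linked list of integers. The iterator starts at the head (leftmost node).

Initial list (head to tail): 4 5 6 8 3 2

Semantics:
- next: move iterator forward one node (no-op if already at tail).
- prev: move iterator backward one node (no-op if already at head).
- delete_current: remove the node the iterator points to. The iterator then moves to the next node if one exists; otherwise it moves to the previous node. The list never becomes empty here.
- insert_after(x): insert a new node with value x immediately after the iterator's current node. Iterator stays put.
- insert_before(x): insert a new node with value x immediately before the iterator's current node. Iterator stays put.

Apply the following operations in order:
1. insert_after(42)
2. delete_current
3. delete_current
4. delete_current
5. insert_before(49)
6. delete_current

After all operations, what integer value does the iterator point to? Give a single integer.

Answer: 8

Derivation:
After 1 (insert_after(42)): list=[4, 42, 5, 6, 8, 3, 2] cursor@4
After 2 (delete_current): list=[42, 5, 6, 8, 3, 2] cursor@42
After 3 (delete_current): list=[5, 6, 8, 3, 2] cursor@5
After 4 (delete_current): list=[6, 8, 3, 2] cursor@6
After 5 (insert_before(49)): list=[49, 6, 8, 3, 2] cursor@6
After 6 (delete_current): list=[49, 8, 3, 2] cursor@8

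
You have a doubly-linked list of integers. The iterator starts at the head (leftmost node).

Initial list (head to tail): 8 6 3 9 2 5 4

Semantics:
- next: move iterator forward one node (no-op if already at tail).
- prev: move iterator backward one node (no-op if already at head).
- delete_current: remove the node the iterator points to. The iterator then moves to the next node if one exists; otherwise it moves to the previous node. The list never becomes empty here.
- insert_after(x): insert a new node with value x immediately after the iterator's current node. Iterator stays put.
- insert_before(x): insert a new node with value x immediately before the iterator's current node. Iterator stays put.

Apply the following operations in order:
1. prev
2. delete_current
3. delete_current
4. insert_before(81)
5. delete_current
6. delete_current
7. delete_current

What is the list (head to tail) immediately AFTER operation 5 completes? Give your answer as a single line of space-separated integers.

Answer: 81 9 2 5 4

Derivation:
After 1 (prev): list=[8, 6, 3, 9, 2, 5, 4] cursor@8
After 2 (delete_current): list=[6, 3, 9, 2, 5, 4] cursor@6
After 3 (delete_current): list=[3, 9, 2, 5, 4] cursor@3
After 4 (insert_before(81)): list=[81, 3, 9, 2, 5, 4] cursor@3
After 5 (delete_current): list=[81, 9, 2, 5, 4] cursor@9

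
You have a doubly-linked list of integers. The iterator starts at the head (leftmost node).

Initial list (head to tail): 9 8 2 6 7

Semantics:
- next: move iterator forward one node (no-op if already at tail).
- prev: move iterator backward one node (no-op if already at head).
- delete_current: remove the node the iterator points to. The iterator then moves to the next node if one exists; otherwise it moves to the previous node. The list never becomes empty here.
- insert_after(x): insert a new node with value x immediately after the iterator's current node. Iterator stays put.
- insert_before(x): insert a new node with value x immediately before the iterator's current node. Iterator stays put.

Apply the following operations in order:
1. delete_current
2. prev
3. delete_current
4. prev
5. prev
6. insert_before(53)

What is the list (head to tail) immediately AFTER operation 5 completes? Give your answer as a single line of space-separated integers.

After 1 (delete_current): list=[8, 2, 6, 7] cursor@8
After 2 (prev): list=[8, 2, 6, 7] cursor@8
After 3 (delete_current): list=[2, 6, 7] cursor@2
After 4 (prev): list=[2, 6, 7] cursor@2
After 5 (prev): list=[2, 6, 7] cursor@2

Answer: 2 6 7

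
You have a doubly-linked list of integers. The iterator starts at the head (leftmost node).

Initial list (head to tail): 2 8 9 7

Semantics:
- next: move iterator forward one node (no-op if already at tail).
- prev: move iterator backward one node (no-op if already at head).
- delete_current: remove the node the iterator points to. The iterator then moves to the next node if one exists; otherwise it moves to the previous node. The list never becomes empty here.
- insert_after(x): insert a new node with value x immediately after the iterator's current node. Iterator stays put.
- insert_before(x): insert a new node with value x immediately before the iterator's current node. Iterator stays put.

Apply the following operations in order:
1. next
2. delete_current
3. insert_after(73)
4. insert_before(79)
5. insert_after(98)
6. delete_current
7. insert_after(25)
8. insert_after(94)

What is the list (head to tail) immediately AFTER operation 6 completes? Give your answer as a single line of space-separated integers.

Answer: 2 79 98 73 7

Derivation:
After 1 (next): list=[2, 8, 9, 7] cursor@8
After 2 (delete_current): list=[2, 9, 7] cursor@9
After 3 (insert_after(73)): list=[2, 9, 73, 7] cursor@9
After 4 (insert_before(79)): list=[2, 79, 9, 73, 7] cursor@9
After 5 (insert_after(98)): list=[2, 79, 9, 98, 73, 7] cursor@9
After 6 (delete_current): list=[2, 79, 98, 73, 7] cursor@98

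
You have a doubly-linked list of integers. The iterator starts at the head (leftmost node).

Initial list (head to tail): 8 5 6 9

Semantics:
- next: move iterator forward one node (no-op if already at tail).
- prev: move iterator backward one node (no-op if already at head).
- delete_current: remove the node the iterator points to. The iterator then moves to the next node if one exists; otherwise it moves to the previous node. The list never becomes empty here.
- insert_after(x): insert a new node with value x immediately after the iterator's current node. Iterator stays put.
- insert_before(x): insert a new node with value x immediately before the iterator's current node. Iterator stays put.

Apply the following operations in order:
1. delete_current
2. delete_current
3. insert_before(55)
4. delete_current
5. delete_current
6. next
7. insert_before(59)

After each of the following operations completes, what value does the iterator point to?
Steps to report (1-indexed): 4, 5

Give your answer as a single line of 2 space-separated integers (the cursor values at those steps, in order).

Answer: 9 55

Derivation:
After 1 (delete_current): list=[5, 6, 9] cursor@5
After 2 (delete_current): list=[6, 9] cursor@6
After 3 (insert_before(55)): list=[55, 6, 9] cursor@6
After 4 (delete_current): list=[55, 9] cursor@9
After 5 (delete_current): list=[55] cursor@55
After 6 (next): list=[55] cursor@55
After 7 (insert_before(59)): list=[59, 55] cursor@55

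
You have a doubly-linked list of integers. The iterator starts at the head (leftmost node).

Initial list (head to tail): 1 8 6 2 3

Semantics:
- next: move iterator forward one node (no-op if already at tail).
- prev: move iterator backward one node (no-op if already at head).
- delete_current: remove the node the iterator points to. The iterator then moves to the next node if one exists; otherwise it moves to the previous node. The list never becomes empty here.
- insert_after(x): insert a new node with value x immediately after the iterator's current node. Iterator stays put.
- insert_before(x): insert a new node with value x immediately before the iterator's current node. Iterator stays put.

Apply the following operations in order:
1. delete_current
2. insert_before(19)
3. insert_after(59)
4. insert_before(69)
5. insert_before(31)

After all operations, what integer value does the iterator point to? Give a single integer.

After 1 (delete_current): list=[8, 6, 2, 3] cursor@8
After 2 (insert_before(19)): list=[19, 8, 6, 2, 3] cursor@8
After 3 (insert_after(59)): list=[19, 8, 59, 6, 2, 3] cursor@8
After 4 (insert_before(69)): list=[19, 69, 8, 59, 6, 2, 3] cursor@8
After 5 (insert_before(31)): list=[19, 69, 31, 8, 59, 6, 2, 3] cursor@8

Answer: 8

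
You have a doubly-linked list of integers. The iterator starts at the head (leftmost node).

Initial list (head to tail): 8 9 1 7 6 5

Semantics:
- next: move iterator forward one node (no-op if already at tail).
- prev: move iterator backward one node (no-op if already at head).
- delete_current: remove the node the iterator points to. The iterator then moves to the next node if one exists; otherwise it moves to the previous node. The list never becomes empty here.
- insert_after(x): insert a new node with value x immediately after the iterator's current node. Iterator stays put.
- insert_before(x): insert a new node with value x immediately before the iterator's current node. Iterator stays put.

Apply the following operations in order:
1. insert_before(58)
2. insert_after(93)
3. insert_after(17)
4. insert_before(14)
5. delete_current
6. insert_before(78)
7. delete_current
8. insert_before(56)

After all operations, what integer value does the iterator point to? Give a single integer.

Answer: 93

Derivation:
After 1 (insert_before(58)): list=[58, 8, 9, 1, 7, 6, 5] cursor@8
After 2 (insert_after(93)): list=[58, 8, 93, 9, 1, 7, 6, 5] cursor@8
After 3 (insert_after(17)): list=[58, 8, 17, 93, 9, 1, 7, 6, 5] cursor@8
After 4 (insert_before(14)): list=[58, 14, 8, 17, 93, 9, 1, 7, 6, 5] cursor@8
After 5 (delete_current): list=[58, 14, 17, 93, 9, 1, 7, 6, 5] cursor@17
After 6 (insert_before(78)): list=[58, 14, 78, 17, 93, 9, 1, 7, 6, 5] cursor@17
After 7 (delete_current): list=[58, 14, 78, 93, 9, 1, 7, 6, 5] cursor@93
After 8 (insert_before(56)): list=[58, 14, 78, 56, 93, 9, 1, 7, 6, 5] cursor@93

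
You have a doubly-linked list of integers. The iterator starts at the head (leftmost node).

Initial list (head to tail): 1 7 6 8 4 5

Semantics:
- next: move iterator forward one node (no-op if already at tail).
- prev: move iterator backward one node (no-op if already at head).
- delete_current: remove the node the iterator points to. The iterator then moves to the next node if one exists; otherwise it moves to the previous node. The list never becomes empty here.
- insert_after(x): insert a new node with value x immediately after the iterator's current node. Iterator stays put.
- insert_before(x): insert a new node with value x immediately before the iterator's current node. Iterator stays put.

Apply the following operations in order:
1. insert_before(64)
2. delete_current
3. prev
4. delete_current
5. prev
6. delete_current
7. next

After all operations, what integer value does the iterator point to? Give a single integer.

After 1 (insert_before(64)): list=[64, 1, 7, 6, 8, 4, 5] cursor@1
After 2 (delete_current): list=[64, 7, 6, 8, 4, 5] cursor@7
After 3 (prev): list=[64, 7, 6, 8, 4, 5] cursor@64
After 4 (delete_current): list=[7, 6, 8, 4, 5] cursor@7
After 5 (prev): list=[7, 6, 8, 4, 5] cursor@7
After 6 (delete_current): list=[6, 8, 4, 5] cursor@6
After 7 (next): list=[6, 8, 4, 5] cursor@8

Answer: 8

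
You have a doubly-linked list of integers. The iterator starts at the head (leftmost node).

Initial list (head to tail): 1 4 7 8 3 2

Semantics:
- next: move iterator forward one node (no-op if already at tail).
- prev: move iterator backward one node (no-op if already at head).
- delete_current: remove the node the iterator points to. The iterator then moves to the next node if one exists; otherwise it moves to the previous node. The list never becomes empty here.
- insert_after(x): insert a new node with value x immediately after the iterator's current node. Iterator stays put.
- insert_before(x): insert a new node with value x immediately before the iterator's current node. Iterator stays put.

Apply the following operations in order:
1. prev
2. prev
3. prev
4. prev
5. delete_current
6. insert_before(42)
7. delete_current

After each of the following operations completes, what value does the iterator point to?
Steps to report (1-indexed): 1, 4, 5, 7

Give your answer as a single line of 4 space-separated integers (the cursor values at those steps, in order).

After 1 (prev): list=[1, 4, 7, 8, 3, 2] cursor@1
After 2 (prev): list=[1, 4, 7, 8, 3, 2] cursor@1
After 3 (prev): list=[1, 4, 7, 8, 3, 2] cursor@1
After 4 (prev): list=[1, 4, 7, 8, 3, 2] cursor@1
After 5 (delete_current): list=[4, 7, 8, 3, 2] cursor@4
After 6 (insert_before(42)): list=[42, 4, 7, 8, 3, 2] cursor@4
After 7 (delete_current): list=[42, 7, 8, 3, 2] cursor@7

Answer: 1 1 4 7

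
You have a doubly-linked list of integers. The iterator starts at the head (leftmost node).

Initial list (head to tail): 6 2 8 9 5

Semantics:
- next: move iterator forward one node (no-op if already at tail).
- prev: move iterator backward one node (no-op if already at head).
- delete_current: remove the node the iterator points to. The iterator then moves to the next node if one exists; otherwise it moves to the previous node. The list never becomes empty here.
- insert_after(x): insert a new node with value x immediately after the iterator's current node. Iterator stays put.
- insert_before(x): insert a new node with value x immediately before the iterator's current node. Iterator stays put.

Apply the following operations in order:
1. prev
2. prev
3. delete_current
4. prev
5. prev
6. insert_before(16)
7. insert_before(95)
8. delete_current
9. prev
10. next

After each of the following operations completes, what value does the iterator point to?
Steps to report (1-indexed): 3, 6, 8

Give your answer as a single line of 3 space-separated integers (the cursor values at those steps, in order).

Answer: 2 2 8

Derivation:
After 1 (prev): list=[6, 2, 8, 9, 5] cursor@6
After 2 (prev): list=[6, 2, 8, 9, 5] cursor@6
After 3 (delete_current): list=[2, 8, 9, 5] cursor@2
After 4 (prev): list=[2, 8, 9, 5] cursor@2
After 5 (prev): list=[2, 8, 9, 5] cursor@2
After 6 (insert_before(16)): list=[16, 2, 8, 9, 5] cursor@2
After 7 (insert_before(95)): list=[16, 95, 2, 8, 9, 5] cursor@2
After 8 (delete_current): list=[16, 95, 8, 9, 5] cursor@8
After 9 (prev): list=[16, 95, 8, 9, 5] cursor@95
After 10 (next): list=[16, 95, 8, 9, 5] cursor@8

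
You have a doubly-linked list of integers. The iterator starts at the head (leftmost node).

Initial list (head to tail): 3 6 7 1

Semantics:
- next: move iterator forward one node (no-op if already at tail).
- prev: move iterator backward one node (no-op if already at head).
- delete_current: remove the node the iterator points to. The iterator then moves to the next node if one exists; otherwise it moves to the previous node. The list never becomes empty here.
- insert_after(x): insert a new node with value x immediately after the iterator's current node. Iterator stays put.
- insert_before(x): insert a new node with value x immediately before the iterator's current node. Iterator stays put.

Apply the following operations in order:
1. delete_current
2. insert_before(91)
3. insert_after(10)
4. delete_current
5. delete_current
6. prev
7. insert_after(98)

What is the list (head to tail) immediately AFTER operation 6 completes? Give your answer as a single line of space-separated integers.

After 1 (delete_current): list=[6, 7, 1] cursor@6
After 2 (insert_before(91)): list=[91, 6, 7, 1] cursor@6
After 3 (insert_after(10)): list=[91, 6, 10, 7, 1] cursor@6
After 4 (delete_current): list=[91, 10, 7, 1] cursor@10
After 5 (delete_current): list=[91, 7, 1] cursor@7
After 6 (prev): list=[91, 7, 1] cursor@91

Answer: 91 7 1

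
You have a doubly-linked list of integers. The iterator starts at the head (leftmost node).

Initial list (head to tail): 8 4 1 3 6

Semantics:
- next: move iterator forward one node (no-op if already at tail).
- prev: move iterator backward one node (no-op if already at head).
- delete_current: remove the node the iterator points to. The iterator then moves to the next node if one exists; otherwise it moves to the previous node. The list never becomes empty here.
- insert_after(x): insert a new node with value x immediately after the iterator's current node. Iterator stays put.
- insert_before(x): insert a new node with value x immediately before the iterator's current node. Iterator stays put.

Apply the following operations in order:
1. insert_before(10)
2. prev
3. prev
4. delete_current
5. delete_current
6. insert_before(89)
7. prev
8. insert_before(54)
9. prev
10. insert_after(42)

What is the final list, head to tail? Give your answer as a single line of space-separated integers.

Answer: 54 42 89 4 1 3 6

Derivation:
After 1 (insert_before(10)): list=[10, 8, 4, 1, 3, 6] cursor@8
After 2 (prev): list=[10, 8, 4, 1, 3, 6] cursor@10
After 3 (prev): list=[10, 8, 4, 1, 3, 6] cursor@10
After 4 (delete_current): list=[8, 4, 1, 3, 6] cursor@8
After 5 (delete_current): list=[4, 1, 3, 6] cursor@4
After 6 (insert_before(89)): list=[89, 4, 1, 3, 6] cursor@4
After 7 (prev): list=[89, 4, 1, 3, 6] cursor@89
After 8 (insert_before(54)): list=[54, 89, 4, 1, 3, 6] cursor@89
After 9 (prev): list=[54, 89, 4, 1, 3, 6] cursor@54
After 10 (insert_after(42)): list=[54, 42, 89, 4, 1, 3, 6] cursor@54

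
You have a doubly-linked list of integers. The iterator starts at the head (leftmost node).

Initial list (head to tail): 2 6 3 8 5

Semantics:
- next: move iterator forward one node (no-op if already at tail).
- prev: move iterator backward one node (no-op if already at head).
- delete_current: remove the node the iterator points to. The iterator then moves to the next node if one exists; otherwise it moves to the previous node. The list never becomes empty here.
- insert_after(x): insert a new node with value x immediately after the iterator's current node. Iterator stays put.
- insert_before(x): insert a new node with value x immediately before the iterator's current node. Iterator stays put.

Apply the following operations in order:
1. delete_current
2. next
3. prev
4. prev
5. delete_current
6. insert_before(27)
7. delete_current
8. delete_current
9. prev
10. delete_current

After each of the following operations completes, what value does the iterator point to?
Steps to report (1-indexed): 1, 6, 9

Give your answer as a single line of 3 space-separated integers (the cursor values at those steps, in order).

After 1 (delete_current): list=[6, 3, 8, 5] cursor@6
After 2 (next): list=[6, 3, 8, 5] cursor@3
After 3 (prev): list=[6, 3, 8, 5] cursor@6
After 4 (prev): list=[6, 3, 8, 5] cursor@6
After 5 (delete_current): list=[3, 8, 5] cursor@3
After 6 (insert_before(27)): list=[27, 3, 8, 5] cursor@3
After 7 (delete_current): list=[27, 8, 5] cursor@8
After 8 (delete_current): list=[27, 5] cursor@5
After 9 (prev): list=[27, 5] cursor@27
After 10 (delete_current): list=[5] cursor@5

Answer: 6 3 27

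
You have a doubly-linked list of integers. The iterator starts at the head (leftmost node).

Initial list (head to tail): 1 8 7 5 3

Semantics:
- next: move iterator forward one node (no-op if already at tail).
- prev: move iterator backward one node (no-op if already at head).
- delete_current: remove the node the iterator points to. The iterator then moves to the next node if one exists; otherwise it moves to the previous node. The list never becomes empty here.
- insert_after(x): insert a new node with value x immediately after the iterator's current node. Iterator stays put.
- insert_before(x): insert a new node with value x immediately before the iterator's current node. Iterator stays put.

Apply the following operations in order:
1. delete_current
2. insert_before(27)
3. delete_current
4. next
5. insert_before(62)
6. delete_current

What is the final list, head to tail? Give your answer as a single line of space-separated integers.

After 1 (delete_current): list=[8, 7, 5, 3] cursor@8
After 2 (insert_before(27)): list=[27, 8, 7, 5, 3] cursor@8
After 3 (delete_current): list=[27, 7, 5, 3] cursor@7
After 4 (next): list=[27, 7, 5, 3] cursor@5
After 5 (insert_before(62)): list=[27, 7, 62, 5, 3] cursor@5
After 6 (delete_current): list=[27, 7, 62, 3] cursor@3

Answer: 27 7 62 3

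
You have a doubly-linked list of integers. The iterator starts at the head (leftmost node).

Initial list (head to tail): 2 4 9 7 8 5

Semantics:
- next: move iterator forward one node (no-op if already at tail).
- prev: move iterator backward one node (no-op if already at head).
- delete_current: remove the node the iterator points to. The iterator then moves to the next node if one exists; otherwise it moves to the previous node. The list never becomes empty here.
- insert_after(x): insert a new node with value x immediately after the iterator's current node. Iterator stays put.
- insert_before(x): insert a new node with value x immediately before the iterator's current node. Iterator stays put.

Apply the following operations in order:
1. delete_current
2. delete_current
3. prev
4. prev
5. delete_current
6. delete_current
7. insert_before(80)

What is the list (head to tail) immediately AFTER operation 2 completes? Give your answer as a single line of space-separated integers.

Answer: 9 7 8 5

Derivation:
After 1 (delete_current): list=[4, 9, 7, 8, 5] cursor@4
After 2 (delete_current): list=[9, 7, 8, 5] cursor@9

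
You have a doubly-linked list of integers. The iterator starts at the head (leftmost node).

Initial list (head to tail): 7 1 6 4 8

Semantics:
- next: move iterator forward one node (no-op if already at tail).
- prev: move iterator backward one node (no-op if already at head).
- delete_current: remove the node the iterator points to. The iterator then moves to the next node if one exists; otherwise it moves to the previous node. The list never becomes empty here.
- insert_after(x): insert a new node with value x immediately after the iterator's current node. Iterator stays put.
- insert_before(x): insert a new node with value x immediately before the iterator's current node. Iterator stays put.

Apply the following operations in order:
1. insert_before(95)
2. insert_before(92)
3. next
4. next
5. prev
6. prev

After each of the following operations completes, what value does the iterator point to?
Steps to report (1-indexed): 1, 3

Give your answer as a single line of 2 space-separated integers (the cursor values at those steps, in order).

After 1 (insert_before(95)): list=[95, 7, 1, 6, 4, 8] cursor@7
After 2 (insert_before(92)): list=[95, 92, 7, 1, 6, 4, 8] cursor@7
After 3 (next): list=[95, 92, 7, 1, 6, 4, 8] cursor@1
After 4 (next): list=[95, 92, 7, 1, 6, 4, 8] cursor@6
After 5 (prev): list=[95, 92, 7, 1, 6, 4, 8] cursor@1
After 6 (prev): list=[95, 92, 7, 1, 6, 4, 8] cursor@7

Answer: 7 1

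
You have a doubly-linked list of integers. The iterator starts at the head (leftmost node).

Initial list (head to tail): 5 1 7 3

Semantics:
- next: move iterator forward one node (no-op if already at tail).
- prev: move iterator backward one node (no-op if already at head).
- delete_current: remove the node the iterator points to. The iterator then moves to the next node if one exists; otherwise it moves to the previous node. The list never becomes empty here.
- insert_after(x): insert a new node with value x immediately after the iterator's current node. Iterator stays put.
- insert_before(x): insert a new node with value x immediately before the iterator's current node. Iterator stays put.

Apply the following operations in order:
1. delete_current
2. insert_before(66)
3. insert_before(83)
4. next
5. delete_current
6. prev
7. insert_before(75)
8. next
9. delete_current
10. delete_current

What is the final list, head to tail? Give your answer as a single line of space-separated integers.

After 1 (delete_current): list=[1, 7, 3] cursor@1
After 2 (insert_before(66)): list=[66, 1, 7, 3] cursor@1
After 3 (insert_before(83)): list=[66, 83, 1, 7, 3] cursor@1
After 4 (next): list=[66, 83, 1, 7, 3] cursor@7
After 5 (delete_current): list=[66, 83, 1, 3] cursor@3
After 6 (prev): list=[66, 83, 1, 3] cursor@1
After 7 (insert_before(75)): list=[66, 83, 75, 1, 3] cursor@1
After 8 (next): list=[66, 83, 75, 1, 3] cursor@3
After 9 (delete_current): list=[66, 83, 75, 1] cursor@1
After 10 (delete_current): list=[66, 83, 75] cursor@75

Answer: 66 83 75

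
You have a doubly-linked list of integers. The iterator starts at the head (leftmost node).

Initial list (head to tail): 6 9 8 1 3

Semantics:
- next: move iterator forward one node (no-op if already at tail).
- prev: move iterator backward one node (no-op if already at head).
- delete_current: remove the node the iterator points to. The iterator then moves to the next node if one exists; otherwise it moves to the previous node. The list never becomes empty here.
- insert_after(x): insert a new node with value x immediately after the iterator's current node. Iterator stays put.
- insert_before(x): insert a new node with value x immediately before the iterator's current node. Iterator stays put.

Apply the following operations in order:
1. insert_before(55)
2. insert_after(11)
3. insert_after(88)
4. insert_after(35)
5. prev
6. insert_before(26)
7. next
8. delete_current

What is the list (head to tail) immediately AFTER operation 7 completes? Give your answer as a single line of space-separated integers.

After 1 (insert_before(55)): list=[55, 6, 9, 8, 1, 3] cursor@6
After 2 (insert_after(11)): list=[55, 6, 11, 9, 8, 1, 3] cursor@6
After 3 (insert_after(88)): list=[55, 6, 88, 11, 9, 8, 1, 3] cursor@6
After 4 (insert_after(35)): list=[55, 6, 35, 88, 11, 9, 8, 1, 3] cursor@6
After 5 (prev): list=[55, 6, 35, 88, 11, 9, 8, 1, 3] cursor@55
After 6 (insert_before(26)): list=[26, 55, 6, 35, 88, 11, 9, 8, 1, 3] cursor@55
After 7 (next): list=[26, 55, 6, 35, 88, 11, 9, 8, 1, 3] cursor@6

Answer: 26 55 6 35 88 11 9 8 1 3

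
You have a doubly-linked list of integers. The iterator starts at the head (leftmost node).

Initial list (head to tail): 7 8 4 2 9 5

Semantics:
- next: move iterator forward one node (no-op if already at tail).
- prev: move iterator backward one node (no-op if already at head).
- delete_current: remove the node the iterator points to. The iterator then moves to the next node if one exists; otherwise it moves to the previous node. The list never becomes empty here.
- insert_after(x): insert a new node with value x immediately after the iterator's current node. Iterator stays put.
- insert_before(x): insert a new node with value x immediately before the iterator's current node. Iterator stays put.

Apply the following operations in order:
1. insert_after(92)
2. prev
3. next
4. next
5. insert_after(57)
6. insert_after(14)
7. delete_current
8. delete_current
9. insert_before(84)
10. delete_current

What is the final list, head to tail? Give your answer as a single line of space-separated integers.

Answer: 7 92 84 4 2 9 5

Derivation:
After 1 (insert_after(92)): list=[7, 92, 8, 4, 2, 9, 5] cursor@7
After 2 (prev): list=[7, 92, 8, 4, 2, 9, 5] cursor@7
After 3 (next): list=[7, 92, 8, 4, 2, 9, 5] cursor@92
After 4 (next): list=[7, 92, 8, 4, 2, 9, 5] cursor@8
After 5 (insert_after(57)): list=[7, 92, 8, 57, 4, 2, 9, 5] cursor@8
After 6 (insert_after(14)): list=[7, 92, 8, 14, 57, 4, 2, 9, 5] cursor@8
After 7 (delete_current): list=[7, 92, 14, 57, 4, 2, 9, 5] cursor@14
After 8 (delete_current): list=[7, 92, 57, 4, 2, 9, 5] cursor@57
After 9 (insert_before(84)): list=[7, 92, 84, 57, 4, 2, 9, 5] cursor@57
After 10 (delete_current): list=[7, 92, 84, 4, 2, 9, 5] cursor@4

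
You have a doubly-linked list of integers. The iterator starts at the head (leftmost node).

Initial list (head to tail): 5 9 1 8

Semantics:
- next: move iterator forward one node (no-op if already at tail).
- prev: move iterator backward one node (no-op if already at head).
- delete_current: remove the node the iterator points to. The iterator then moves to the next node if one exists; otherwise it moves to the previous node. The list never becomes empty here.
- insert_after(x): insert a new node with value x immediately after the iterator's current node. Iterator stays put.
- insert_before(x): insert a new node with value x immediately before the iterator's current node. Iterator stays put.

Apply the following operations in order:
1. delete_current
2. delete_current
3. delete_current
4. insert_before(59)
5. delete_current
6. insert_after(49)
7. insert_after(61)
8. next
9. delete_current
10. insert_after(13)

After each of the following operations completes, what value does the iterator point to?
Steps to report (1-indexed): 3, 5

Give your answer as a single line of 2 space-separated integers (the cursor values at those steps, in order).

Answer: 8 59

Derivation:
After 1 (delete_current): list=[9, 1, 8] cursor@9
After 2 (delete_current): list=[1, 8] cursor@1
After 3 (delete_current): list=[8] cursor@8
After 4 (insert_before(59)): list=[59, 8] cursor@8
After 5 (delete_current): list=[59] cursor@59
After 6 (insert_after(49)): list=[59, 49] cursor@59
After 7 (insert_after(61)): list=[59, 61, 49] cursor@59
After 8 (next): list=[59, 61, 49] cursor@61
After 9 (delete_current): list=[59, 49] cursor@49
After 10 (insert_after(13)): list=[59, 49, 13] cursor@49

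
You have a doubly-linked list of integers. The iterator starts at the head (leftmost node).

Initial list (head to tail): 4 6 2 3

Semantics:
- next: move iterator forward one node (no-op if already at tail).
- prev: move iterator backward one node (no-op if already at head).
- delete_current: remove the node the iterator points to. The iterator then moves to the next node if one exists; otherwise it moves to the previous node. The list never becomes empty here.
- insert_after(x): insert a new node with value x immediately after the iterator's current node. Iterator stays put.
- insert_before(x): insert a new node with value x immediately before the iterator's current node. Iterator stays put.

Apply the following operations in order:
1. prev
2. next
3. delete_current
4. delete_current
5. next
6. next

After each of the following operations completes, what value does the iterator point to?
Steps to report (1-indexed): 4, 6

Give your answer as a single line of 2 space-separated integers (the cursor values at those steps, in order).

After 1 (prev): list=[4, 6, 2, 3] cursor@4
After 2 (next): list=[4, 6, 2, 3] cursor@6
After 3 (delete_current): list=[4, 2, 3] cursor@2
After 4 (delete_current): list=[4, 3] cursor@3
After 5 (next): list=[4, 3] cursor@3
After 6 (next): list=[4, 3] cursor@3

Answer: 3 3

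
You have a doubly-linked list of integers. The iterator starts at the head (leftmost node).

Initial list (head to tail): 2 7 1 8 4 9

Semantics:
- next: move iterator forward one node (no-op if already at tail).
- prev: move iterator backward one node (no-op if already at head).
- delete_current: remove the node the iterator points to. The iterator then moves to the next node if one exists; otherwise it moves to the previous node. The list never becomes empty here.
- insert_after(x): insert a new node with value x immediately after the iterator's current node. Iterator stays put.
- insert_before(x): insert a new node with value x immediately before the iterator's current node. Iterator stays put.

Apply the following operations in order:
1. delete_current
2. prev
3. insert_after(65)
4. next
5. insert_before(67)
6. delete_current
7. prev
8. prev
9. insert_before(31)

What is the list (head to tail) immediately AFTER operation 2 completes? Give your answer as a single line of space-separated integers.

Answer: 7 1 8 4 9

Derivation:
After 1 (delete_current): list=[7, 1, 8, 4, 9] cursor@7
After 2 (prev): list=[7, 1, 8, 4, 9] cursor@7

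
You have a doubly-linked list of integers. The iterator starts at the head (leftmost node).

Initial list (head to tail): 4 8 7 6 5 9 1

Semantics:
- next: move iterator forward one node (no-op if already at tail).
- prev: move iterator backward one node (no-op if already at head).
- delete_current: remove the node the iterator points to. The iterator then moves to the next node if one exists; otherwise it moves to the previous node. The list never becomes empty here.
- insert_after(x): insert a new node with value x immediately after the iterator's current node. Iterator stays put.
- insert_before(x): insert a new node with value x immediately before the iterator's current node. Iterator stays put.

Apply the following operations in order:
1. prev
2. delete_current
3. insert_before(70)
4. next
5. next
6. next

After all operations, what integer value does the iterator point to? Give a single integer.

Answer: 5

Derivation:
After 1 (prev): list=[4, 8, 7, 6, 5, 9, 1] cursor@4
After 2 (delete_current): list=[8, 7, 6, 5, 9, 1] cursor@8
After 3 (insert_before(70)): list=[70, 8, 7, 6, 5, 9, 1] cursor@8
After 4 (next): list=[70, 8, 7, 6, 5, 9, 1] cursor@7
After 5 (next): list=[70, 8, 7, 6, 5, 9, 1] cursor@6
After 6 (next): list=[70, 8, 7, 6, 5, 9, 1] cursor@5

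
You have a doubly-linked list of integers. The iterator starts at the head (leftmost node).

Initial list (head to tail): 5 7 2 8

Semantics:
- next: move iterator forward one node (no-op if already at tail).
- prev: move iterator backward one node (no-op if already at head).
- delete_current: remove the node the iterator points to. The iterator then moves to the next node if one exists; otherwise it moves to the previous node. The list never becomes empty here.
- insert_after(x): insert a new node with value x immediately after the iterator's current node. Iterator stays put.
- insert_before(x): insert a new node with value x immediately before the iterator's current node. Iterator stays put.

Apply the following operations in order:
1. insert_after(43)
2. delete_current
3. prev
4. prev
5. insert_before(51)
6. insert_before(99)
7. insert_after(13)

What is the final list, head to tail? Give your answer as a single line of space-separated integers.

After 1 (insert_after(43)): list=[5, 43, 7, 2, 8] cursor@5
After 2 (delete_current): list=[43, 7, 2, 8] cursor@43
After 3 (prev): list=[43, 7, 2, 8] cursor@43
After 4 (prev): list=[43, 7, 2, 8] cursor@43
After 5 (insert_before(51)): list=[51, 43, 7, 2, 8] cursor@43
After 6 (insert_before(99)): list=[51, 99, 43, 7, 2, 8] cursor@43
After 7 (insert_after(13)): list=[51, 99, 43, 13, 7, 2, 8] cursor@43

Answer: 51 99 43 13 7 2 8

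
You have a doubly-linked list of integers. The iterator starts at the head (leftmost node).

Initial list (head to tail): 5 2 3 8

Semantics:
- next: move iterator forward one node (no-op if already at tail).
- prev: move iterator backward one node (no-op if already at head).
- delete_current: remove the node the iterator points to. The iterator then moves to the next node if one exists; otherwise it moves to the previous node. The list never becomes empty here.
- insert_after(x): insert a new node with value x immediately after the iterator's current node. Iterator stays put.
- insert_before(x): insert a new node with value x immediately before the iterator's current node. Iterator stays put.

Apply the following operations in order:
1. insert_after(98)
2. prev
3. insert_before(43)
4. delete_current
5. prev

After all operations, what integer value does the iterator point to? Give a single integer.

After 1 (insert_after(98)): list=[5, 98, 2, 3, 8] cursor@5
After 2 (prev): list=[5, 98, 2, 3, 8] cursor@5
After 3 (insert_before(43)): list=[43, 5, 98, 2, 3, 8] cursor@5
After 4 (delete_current): list=[43, 98, 2, 3, 8] cursor@98
After 5 (prev): list=[43, 98, 2, 3, 8] cursor@43

Answer: 43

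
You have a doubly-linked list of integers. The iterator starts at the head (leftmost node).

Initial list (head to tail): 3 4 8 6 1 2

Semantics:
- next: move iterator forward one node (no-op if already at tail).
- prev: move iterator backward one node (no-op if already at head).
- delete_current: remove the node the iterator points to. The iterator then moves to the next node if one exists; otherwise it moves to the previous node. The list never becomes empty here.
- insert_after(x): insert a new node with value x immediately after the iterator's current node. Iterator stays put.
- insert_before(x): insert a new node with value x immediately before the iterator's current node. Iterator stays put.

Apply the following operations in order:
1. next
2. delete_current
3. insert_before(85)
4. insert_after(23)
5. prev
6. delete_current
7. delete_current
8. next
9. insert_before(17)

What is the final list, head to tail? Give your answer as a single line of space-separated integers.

Answer: 3 23 17 6 1 2

Derivation:
After 1 (next): list=[3, 4, 8, 6, 1, 2] cursor@4
After 2 (delete_current): list=[3, 8, 6, 1, 2] cursor@8
After 3 (insert_before(85)): list=[3, 85, 8, 6, 1, 2] cursor@8
After 4 (insert_after(23)): list=[3, 85, 8, 23, 6, 1, 2] cursor@8
After 5 (prev): list=[3, 85, 8, 23, 6, 1, 2] cursor@85
After 6 (delete_current): list=[3, 8, 23, 6, 1, 2] cursor@8
After 7 (delete_current): list=[3, 23, 6, 1, 2] cursor@23
After 8 (next): list=[3, 23, 6, 1, 2] cursor@6
After 9 (insert_before(17)): list=[3, 23, 17, 6, 1, 2] cursor@6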